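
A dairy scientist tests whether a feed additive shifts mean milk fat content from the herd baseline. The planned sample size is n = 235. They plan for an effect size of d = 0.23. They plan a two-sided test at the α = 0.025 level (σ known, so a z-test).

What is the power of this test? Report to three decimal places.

Noncentrality parameter: δ = d·√n = 0.23 × √235 = 3.5258
Two-sided α = 0.025 → critical value z_{0.0125} = 2.241.
Power = Φ(δ − 2.241) + Φ(−δ − 2.241) = Φ(1.284) + Φ(-5.767) = 0.9005 + 0.0000 = 0.9005.

Power ≈ 0.901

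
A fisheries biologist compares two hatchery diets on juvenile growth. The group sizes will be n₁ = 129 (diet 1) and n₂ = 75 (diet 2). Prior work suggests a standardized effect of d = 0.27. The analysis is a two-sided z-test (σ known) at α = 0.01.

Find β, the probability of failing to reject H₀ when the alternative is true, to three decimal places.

Noncentrality parameter: λ = d / √(1/n₁ + 1/n₂) = 0.27 / √(1/129 + 1/75) = 1.8594
Two-sided α = 0.01 → critical value z_{0.005} = 2.576.
Power = Φ(λ − 2.576) + Φ(−λ − 2.576) = Φ(-0.716) + Φ(-4.435) = 0.2369 + 0.0000 = 0.2369.
Type II error: β = 1 − power = 1 − 0.2369 = 0.7631.

β ≈ 0.763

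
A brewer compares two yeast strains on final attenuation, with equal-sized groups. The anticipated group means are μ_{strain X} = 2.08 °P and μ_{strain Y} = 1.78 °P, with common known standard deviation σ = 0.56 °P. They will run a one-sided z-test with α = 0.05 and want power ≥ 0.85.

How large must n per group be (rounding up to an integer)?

n = 51 per group

Standardized effect: d = |μ_{strain X} − μ_{strain Y}| / σ = |2.08 − 1.78| / 0.56 = 0.5357
Set Φ(δ − 1.645) = 0.85; then δ − 1.645 = Φ⁻¹(0.85) = 1.036, giving δ = 2.681.
δ = d·√(n/2) ⇒ n = 2(δ/d)² = 2 × (2.681 / 0.5357)² = 50.10.
Rounding up, n = 51 per group.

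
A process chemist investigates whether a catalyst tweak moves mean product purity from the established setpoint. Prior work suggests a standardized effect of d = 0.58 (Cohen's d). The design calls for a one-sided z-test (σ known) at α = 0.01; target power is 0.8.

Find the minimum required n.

n = 30

Set Φ(δ − 2.326) = 0.8; then δ − 2.326 = Φ⁻¹(0.8) = 0.842, giving δ = 3.168.
δ = d·√n ⇒ n = (δ/d)² = (3.168 / 0.58)² = 29.83.
Round up to the next whole unit.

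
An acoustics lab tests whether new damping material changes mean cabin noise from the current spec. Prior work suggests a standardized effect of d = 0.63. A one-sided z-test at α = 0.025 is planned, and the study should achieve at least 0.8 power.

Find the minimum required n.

n = 20

Set Φ(δ − 1.960) = 0.8; then δ − 1.960 = Φ⁻¹(0.8) = 0.842, giving δ = 2.802.
δ = d·√n ⇒ n = (δ/d)² = (2.802 / 0.63)² = 19.78.
Rounding up, n = 20.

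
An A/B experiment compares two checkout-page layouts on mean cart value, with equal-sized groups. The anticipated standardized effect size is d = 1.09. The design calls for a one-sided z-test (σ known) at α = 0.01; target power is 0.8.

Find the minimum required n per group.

Set Φ(δ − 2.326) = 0.8; then δ − 2.326 = Φ⁻¹(0.8) = 0.842, giving δ = 3.168.
δ = d·√(n/2) ⇒ n = 2(δ/d)² = 2 × (3.168 / 1.09)² = 16.89.
Rounding up, n = 17 per group.

n = 17 per group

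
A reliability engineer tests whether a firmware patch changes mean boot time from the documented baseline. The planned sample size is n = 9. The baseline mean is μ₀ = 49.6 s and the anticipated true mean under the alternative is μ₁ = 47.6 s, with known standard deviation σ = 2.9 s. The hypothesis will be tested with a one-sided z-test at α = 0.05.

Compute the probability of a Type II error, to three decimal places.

Standardized effect: d = |μ₁ − μ₀| / σ = |47.6 − 49.6| / 2.9 = 0.6897
Noncentrality parameter: δ = d·√n = 0.6897 × √9 = 2.0690
Critical value for a one-sided test at α = 0.05: z_α = 1.645.
Power = P(Z > 1.645 − δ) = Φ(0.424) = 0.6643.
Type II error: β = 1 − power = 1 − 0.6643 = 0.3357.

β ≈ 0.336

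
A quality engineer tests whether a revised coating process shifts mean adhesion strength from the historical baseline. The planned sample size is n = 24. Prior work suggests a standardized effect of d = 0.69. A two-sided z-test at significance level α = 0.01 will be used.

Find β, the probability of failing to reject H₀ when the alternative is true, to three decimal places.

β ≈ 0.211

Noncentrality parameter: δ = d·√n = 0.69 × √24 = 3.3803
Critical value for a two-sided test at α = 0.01: z_{α/2} = 2.576.
Power = Φ(δ − 2.576) + Φ(−δ − 2.576) = Φ(0.804) + Φ(-5.956) = 0.7894 + 0.0000 = 0.7894.
Type II error: β = 1 − power = 1 − 0.7894 = 0.2106.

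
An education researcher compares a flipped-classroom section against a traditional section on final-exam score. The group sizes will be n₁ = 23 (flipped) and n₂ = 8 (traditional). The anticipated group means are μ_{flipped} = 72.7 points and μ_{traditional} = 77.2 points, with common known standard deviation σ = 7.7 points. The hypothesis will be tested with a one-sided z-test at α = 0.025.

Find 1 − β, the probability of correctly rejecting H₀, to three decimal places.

Power ≈ 0.296

Standardized effect: d = |μ_{flipped} − μ_{traditional}| / σ = |72.7 − 77.2| / 7.7 = 0.5844
Noncentrality parameter: δ = d / √(1/n₁ + 1/n₂) = 0.5844 / √(1/23 + 1/8) = 1.4238
Critical value for a one-sided test at α = 0.025: z_α = 1.960.
Power = P(Z > 1.960 − δ) = Φ(-0.536) = 0.2959.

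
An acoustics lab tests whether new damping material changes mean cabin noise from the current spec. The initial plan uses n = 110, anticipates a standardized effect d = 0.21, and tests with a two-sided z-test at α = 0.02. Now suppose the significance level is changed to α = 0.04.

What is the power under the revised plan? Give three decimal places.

δ = d·√n = 0.21 × √110 = 2.2025 (unchanged). New critical value: z_{0.02} = 2.054.
Revised power = Φ(δ − 2.054) + Φ(−δ − 2.054) = Φ(0.149) + Φ(-4.256) = 0.5591 + 0.0000 = 0.5591.

Power ≈ 0.559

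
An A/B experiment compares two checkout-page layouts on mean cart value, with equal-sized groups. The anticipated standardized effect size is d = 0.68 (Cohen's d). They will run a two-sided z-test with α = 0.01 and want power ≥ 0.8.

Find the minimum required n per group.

For power 0.8 need Φ(δ − z_{0.005}) = 0.8, so δ = z_{0.005} + z_{0.20} = 2.576 + 0.842 = 3.417.
(The Φ(−δ − z_{α/2}) term is vanishingly small for δ > 0 and is dropped in the standard sample-size formula.)
δ = d·√(n/2) ⇒ n = 2(δ/d)² = 2 × (3.417 / 0.68)² = 50.51.
Round up to the next whole unit.

n = 51 per group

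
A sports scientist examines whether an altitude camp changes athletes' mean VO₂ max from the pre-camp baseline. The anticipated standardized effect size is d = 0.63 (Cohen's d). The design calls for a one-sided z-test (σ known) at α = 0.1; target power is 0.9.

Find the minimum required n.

n = 17

For power 0.9 need Φ(δ − z_{0.1}) = 0.9, so δ = z_{0.1} + z_{0.10} = 1.282 + 1.282 = 2.563.
δ = d·√n ⇒ n = (δ/d)² = (2.563 / 0.63)² = 16.55.
Round up to the next whole unit.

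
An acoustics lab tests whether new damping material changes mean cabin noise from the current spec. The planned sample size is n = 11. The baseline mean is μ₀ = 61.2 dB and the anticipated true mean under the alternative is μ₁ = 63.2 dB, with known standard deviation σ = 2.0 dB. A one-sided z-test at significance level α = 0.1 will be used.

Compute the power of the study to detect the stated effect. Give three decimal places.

Power ≈ 0.979

Standardized effect: d = |μ₁ − μ₀| / σ = |63.2 − 61.2| / 2.0 = 1.0000
Noncentrality parameter: δ = d·√n = 1.0000 × √11 = 3.3166
Critical value for a one-sided test at α = 0.1: z_α = 1.282.
Power = Φ(δ − 1.282) = Φ(2.035) = 0.9791.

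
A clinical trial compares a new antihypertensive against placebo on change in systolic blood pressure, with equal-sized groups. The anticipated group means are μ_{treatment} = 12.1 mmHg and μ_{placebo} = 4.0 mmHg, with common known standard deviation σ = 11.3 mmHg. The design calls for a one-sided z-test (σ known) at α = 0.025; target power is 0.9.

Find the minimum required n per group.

n = 41 per group

Standardized effect: d = |μ_{treatment} − μ_{placebo}| / σ = |12.1 − 4.0| / 11.3 = 0.7168
Set Φ(δ − 1.960) = 0.9; then δ − 1.960 = Φ⁻¹(0.9) = 1.282, giving δ = 3.242.
δ = d·√(n/2) ⇒ n = 2(δ/d)² = 2 × (3.242 / 0.7168)² = 40.90.
Rounding up, n = 41 per group.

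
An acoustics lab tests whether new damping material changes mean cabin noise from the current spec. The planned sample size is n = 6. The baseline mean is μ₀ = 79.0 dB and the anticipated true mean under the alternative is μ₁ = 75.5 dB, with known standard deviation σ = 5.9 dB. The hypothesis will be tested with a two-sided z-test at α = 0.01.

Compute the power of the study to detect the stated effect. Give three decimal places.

Power ≈ 0.131

Standardized effect: d = |μ₁ − μ₀| / σ = |75.5 − 79.0| / 5.9 = 0.5932
Noncentrality parameter: δ = d·√n = 0.5932 × √6 = 1.4531
Critical value for a two-sided test at α = 0.01: z_{α/2} = 2.576.
Power = Φ(δ − 2.576) + Φ(−δ − 2.576) = Φ(-1.123) + Φ(-4.029) = 0.1308 + 0.0000 = 0.1308.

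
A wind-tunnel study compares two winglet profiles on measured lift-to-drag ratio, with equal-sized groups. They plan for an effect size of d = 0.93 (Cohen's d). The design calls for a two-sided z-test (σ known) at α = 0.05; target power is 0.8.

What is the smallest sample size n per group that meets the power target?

Set Φ(δ − 1.960) = 0.8; then δ − 1.960 = Φ⁻¹(0.8) = 0.842, giving δ = 2.802.
(Ignoring the negligible lower-tail rejection probability gives the usual closed-form inversion.)
δ = d·√(n/2) ⇒ n = 2(δ/d)² = 2 × (2.802 / 0.93)² = 18.15.
Round up to the next whole unit.

n = 19 per group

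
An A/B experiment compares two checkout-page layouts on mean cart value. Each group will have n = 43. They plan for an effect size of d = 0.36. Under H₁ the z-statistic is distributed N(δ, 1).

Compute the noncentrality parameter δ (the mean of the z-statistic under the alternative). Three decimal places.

The noncentrality parameter scales effect size by the design's sample-size factor: δ = d·√(n/2) = 0.36 × √(43/2) = 1.6693

δ ≈ 1.669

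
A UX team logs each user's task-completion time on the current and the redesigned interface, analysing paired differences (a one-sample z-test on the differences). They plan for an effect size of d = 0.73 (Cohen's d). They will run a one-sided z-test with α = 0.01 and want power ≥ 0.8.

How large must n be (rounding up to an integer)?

n = 19

For power 0.8 need Φ(δ − z_{0.01}) = 0.8, so δ = z_{0.01} + z_{0.20} = 2.326 + 0.842 = 3.168.
δ = d·√n ⇒ n = (δ/d)² = (3.168 / 0.73)² = 18.83.
Rounding up, n = 19.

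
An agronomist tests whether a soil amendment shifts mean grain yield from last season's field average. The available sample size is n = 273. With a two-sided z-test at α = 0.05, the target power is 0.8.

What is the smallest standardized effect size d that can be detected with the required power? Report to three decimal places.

Need Φ(δ − 1.960) = 0.8, so δ = 1.960 + 0.842 = 2.802.
(Lower-tail contribution to power is negligible for δ > 0.)
δ = d·√n ⇒ d = δ/√n = 2.802/√273 = 0.1696.

d ≈ 0.170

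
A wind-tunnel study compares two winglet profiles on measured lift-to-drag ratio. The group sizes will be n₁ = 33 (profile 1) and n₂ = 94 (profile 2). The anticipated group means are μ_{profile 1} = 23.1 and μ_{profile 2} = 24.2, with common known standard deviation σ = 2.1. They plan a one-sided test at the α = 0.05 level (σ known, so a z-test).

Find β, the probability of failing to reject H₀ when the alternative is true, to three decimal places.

β ≈ 0.173

Standardized effect: d = |μ_{profile 1} − μ_{profile 2}| / σ = |23.1 − 24.2| / 2.1 = 0.5238
Noncentrality parameter: δ = d / √(1/n₁ + 1/n₂) = 0.5238 / √(1/33 + 1/94) = 2.5888
Critical value for a one-sided test at α = 0.05: z_α = 1.645.
Power = P(Z > 1.645 − δ) = Φ(0.944) = 0.8274.
Type II error: β = 1 − power = 1 − 0.8274 = 0.1726.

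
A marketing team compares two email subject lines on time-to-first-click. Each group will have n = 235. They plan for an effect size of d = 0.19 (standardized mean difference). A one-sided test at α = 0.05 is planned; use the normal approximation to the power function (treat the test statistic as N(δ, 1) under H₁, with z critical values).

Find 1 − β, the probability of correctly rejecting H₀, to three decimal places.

Power ≈ 0.661

Noncentrality parameter: δ = d·√(n/2) = 0.19 × √(235/2) = 2.0596
One-sided α = 0.05 → critical value z_{0.05} = 1.645.
Power = Φ(δ − 1.645) = Φ(0.415) = 0.6608.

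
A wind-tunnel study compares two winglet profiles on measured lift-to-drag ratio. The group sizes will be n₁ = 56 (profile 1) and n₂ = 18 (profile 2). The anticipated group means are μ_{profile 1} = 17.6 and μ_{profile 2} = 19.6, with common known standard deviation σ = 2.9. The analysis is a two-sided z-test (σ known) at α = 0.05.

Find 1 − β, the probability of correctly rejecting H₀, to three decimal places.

Standardized effect: d = |μ_{profile 1} − μ_{profile 2}| / σ = |17.6 − 19.6| / 2.9 = 0.6897
Noncentrality parameter: δ = d / √(1/n₁ + 1/n₂) = 0.6897 / √(1/56 + 1/18) = 2.5453
Two-sided α = 0.05 → critical value z_{0.025} = 1.960.
Power = Φ(δ − 1.960) + Φ(−δ − 1.960) = Φ(0.585) + Φ(-4.505) = 0.7209 + 0.0000 = 0.7209.

Power ≈ 0.721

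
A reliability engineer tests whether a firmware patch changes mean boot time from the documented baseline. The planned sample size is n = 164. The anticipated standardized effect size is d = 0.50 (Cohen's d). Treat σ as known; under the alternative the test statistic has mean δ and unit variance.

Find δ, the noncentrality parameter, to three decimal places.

δ ≈ 6.403

δ = d·√n = 0.50 × √164 = 6.4031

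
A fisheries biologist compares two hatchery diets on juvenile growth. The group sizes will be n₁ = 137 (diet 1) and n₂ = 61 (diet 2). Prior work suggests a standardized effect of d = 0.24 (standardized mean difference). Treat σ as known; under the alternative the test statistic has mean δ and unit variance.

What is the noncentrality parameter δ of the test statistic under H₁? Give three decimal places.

The noncentrality parameter scales effect size by the design's sample-size factor: δ = d / √(1/n₁ + 1/n₂) = 0.24 / √(1/137 + 1/61) = 1.5592

δ ≈ 1.559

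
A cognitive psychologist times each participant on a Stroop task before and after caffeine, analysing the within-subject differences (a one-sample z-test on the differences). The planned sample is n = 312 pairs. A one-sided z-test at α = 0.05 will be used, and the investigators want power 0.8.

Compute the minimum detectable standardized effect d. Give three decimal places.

Required noncentrality: δ = z_{0.05} + z_{0.20} = 1.645 + 0.842 = 2.486.
δ = d·√n ⇒ d = δ/√n = 2.486/√312 = 0.1408.

d ≈ 0.141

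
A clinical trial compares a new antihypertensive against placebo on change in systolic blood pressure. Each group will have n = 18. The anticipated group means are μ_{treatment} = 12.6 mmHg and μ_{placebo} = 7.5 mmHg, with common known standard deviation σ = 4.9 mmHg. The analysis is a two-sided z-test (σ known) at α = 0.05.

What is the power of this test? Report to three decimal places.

Standardized effect: d = |μ_{treatment} − μ_{placebo}| / σ = |12.6 − 7.5| / 4.9 = 1.0408
Noncentrality parameter: δ = d·√(n/2) = 1.0408 × √(18/2) = 3.1224
Two-sided α = 0.05 → critical value z_{0.025} = 1.960.
Power = Φ(δ − 1.960) + Φ(−δ − 1.960) = Φ(1.162) + Φ(-5.082) = 0.8775 + 0.0000 = 0.8775.

Power ≈ 0.877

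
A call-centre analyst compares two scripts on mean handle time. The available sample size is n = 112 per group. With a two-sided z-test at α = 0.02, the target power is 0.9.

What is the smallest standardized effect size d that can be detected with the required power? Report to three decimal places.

Required noncentrality: δ = z_{0.01} + z_{0.10} = 2.326 + 1.282 = 3.608.
(Lower-tail contribution to power is negligible for δ > 0.)
δ = d·√(n/2) ⇒ d = δ/√(n/2) = 3.608/√(112/2) = 0.4821.

d ≈ 0.482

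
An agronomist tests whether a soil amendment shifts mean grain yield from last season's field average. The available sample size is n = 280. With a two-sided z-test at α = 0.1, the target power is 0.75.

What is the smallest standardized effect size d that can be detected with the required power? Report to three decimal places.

d ≈ 0.139

Need Φ(δ − 1.645) = 0.75, so δ = 1.645 + 0.674 = 2.319.
(The second rejection-region term Φ(−δ − z_{α/2}) is negligible and dropped.)
δ = d·√n ⇒ d = δ/√n = 2.319/√280 = 0.1386.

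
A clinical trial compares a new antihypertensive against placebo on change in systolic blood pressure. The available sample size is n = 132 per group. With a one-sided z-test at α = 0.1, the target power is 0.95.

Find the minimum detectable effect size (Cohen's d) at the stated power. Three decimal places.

d ≈ 0.360

Need Φ(δ − 1.282) = 0.95, so δ = 1.282 + 1.645 = 2.926.
δ = d·√(n/2) ⇒ d = δ/√(n/2) = 2.926/√(132/2) = 0.3602.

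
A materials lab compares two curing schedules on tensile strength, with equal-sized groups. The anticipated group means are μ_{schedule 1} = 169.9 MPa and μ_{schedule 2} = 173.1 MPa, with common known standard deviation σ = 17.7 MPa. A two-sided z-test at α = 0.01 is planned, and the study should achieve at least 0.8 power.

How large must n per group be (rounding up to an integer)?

n = 715 per group

Standardized effect: d = |μ_{schedule 1} − μ_{schedule 2}| / σ = |169.9 − 173.1| / 17.7 = 0.1808
For power 0.8 need Φ(δ − z_{0.005}) = 0.8, so δ = z_{0.005} + z_{0.20} = 2.576 + 0.842 = 3.417.
(Ignoring the negligible lower-tail rejection probability gives the usual closed-form inversion.)
δ = d·√(n/2) ⇒ n = 2(δ/d)² = 2 × (3.417 / 0.1808)² = 714.63.
Round up to the next whole unit.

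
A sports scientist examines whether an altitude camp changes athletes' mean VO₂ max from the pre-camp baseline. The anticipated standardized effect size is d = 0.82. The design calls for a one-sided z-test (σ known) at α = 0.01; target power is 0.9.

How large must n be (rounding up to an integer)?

For power 0.9 need Φ(δ − z_{0.01}) = 0.9, so δ = z_{0.01} + z_{0.10} = 2.326 + 1.282 = 3.608.
δ = d·√n ⇒ n = (δ/d)² = (3.608 / 0.82)² = 19.36.
Rounding up, n = 20.

n = 20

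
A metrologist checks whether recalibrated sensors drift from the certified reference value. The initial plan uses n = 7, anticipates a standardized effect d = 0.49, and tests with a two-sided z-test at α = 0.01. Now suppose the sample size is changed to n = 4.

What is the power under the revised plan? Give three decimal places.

Power ≈ 0.055

With n = 4: δ = d·√n = 0.49 × √4 = 0.9800. Critical value z_{0.005} = 2.576.
Revised power = Φ(δ − 2.576) + Φ(−δ − 2.576) = Φ(-1.596) + Φ(-3.556) = 0.0553 + 0.0002 = 0.0555.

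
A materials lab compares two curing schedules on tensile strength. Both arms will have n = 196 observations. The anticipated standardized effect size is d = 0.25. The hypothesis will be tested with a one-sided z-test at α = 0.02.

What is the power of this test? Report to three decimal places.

Noncentrality parameter: δ = d·√(n/2) = 0.25 × √(196/2) = 2.4749
Critical value for a one-sided test at α = 0.02: z_α = 2.054.
Power = Φ(δ − 2.054) = Φ(0.421) = 0.6632.

Power ≈ 0.663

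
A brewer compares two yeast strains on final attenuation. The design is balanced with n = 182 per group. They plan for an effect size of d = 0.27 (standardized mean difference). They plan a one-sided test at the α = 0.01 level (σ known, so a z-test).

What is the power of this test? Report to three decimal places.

Noncentrality parameter: δ = d·√(n/2) = 0.27 × √(182/2) = 2.5756
Critical value for a one-sided test at α = 0.01: z_α = 2.326.
Power = P(Z > 2.326 − δ) = Φ(0.249) = 0.5984.

Power ≈ 0.598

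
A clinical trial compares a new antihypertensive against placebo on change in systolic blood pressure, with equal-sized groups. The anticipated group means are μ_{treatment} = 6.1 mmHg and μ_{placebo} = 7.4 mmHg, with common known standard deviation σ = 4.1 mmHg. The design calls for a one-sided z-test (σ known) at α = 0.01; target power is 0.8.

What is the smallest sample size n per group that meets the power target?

Standardized effect: d = |μ_{treatment} − μ_{placebo}| / σ = |6.1 − 7.4| / 4.1 = 0.3171
For power 0.8 need Φ(δ − z_{0.01}) = 0.8, so δ = z_{0.01} + z_{0.20} = 2.326 + 0.842 = 3.168.
δ = d·√(n/2) ⇒ n = 2(δ/d)² = 2 × (3.168 / 0.3171)² = 199.65.
Round up to the next whole unit.

n = 200 per group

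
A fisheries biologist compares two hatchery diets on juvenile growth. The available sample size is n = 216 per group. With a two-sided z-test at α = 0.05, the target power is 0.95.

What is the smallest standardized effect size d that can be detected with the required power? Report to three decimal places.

d ≈ 0.347

Required noncentrality: δ = z_{0.025} + z_{0.05} = 1.960 + 1.645 = 3.605.
(Lower-tail contribution to power is negligible for δ > 0.)
δ = d·√(n/2) ⇒ d = δ/√(n/2) = 3.605/√(216/2) = 0.3469.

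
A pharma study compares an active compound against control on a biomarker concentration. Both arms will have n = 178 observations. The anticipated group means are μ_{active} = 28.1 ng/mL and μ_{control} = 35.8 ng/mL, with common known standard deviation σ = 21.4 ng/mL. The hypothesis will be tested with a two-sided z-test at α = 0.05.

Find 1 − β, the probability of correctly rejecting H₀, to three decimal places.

Standardized effect: d = |μ_{active} − μ_{control}| / σ = |28.1 − 35.8| / 21.4 = 0.3598
Noncentrality parameter: δ = d·√(n/2) = 0.3598 × √(178/2) = 3.3945
Critical value for a two-sided test at α = 0.05: z_{α/2} = 1.960.
Power = Φ(δ − 1.960) + Φ(−δ − 1.960) = Φ(1.435) + Φ(-5.354) = 0.9243 + 0.0000 = 0.9243.

Power ≈ 0.924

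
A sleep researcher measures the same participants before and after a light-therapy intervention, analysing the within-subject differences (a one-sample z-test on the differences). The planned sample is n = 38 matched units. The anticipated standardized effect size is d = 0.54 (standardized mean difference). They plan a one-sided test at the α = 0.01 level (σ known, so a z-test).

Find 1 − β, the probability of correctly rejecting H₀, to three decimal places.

Noncentrality parameter: λ = d·√n = 0.54 × √38 = 3.3288
Critical value for a one-sided test at α = 0.01: z_α = 2.326.
Power = P(Z > 2.326 − λ) = Φ(1.002) = 0.8419.

Power ≈ 0.842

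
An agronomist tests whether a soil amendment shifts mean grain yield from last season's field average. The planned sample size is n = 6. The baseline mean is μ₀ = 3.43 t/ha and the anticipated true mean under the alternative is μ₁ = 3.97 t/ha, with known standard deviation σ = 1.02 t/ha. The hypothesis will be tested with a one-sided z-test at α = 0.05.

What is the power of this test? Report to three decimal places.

Standardized effect: d = |μ₁ − μ₀| / σ = |3.97 − 3.43| / 1.02 = 0.5294
Noncentrality parameter: δ = d·√n = 0.5294 × √6 = 1.2968
One-sided α = 0.05 → critical value z_{0.05} = 1.645.
Power = Φ(δ − 1.645) = Φ(-0.348) = 0.3639.

Power ≈ 0.364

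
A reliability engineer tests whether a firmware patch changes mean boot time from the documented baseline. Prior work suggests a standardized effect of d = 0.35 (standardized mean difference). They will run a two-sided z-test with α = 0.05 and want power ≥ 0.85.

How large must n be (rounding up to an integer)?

n = 74

Set Φ(δ − 1.960) = 0.85; then δ − 1.960 = Φ⁻¹(0.85) = 1.036, giving δ = 2.996.
(For δ > 0 the lower-tail rejection region contributes negligibly to power, so the one-term inversion is standard.)
δ = d·√n ⇒ n = (δ/d)² = (2.996 / 0.35)² = 73.29.
Round up to the next whole unit.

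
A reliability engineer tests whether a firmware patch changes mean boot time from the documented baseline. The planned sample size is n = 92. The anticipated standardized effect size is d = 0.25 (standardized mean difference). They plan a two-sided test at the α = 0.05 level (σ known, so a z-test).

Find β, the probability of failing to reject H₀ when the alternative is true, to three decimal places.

β ≈ 0.331

Noncentrality parameter: δ = d·√n = 0.25 × √92 = 2.3979
Two-sided α = 0.05 → critical value z_{0.025} = 1.960.
Power = Φ(δ − 1.960) + Φ(−δ − 1.960) = Φ(0.438) + Φ(-4.358) = 0.6693 + 0.0000 = 0.6693.
Type II error: β = 1 − power = 1 − 0.6693 = 0.3307.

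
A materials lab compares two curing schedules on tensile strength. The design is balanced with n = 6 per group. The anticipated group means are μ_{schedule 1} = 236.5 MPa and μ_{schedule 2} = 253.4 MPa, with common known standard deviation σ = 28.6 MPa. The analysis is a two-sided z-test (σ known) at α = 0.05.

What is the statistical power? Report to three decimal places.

Standardized effect: d = |μ_{schedule 1} − μ_{schedule 2}| / σ = |236.5 − 253.4| / 28.6 = 0.5909
Noncentrality parameter: δ = d·√(n/2) = 0.5909 × √(6/2) = 1.0235
Two-sided α = 0.05 → critical value z_{0.025} = 1.960.
Power = Φ(δ − 1.960) + Φ(−δ − 1.960) = Φ(-0.936) + Φ(-2.983) = 0.1745 + 0.0014 = 0.1759.

Power ≈ 0.176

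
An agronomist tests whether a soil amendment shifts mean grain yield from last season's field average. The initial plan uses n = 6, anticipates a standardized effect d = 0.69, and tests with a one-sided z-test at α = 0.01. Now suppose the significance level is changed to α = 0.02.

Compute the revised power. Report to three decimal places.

δ = d·√n = 0.69 × √6 = 1.6901 (unchanged). New critical value: z_{0.02} = 2.054.
Revised power = Φ(δ − 2.054) = Φ(-0.364) = 0.3581.

Power ≈ 0.358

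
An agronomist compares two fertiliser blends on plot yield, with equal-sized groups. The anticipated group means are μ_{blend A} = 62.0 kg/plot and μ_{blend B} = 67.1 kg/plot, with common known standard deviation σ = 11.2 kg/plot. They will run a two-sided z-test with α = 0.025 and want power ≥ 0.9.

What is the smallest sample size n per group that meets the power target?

n = 120 per group

Standardized effect: d = |μ_{blend A} − μ_{blend B}| / σ = |62.0 − 67.1| / 11.2 = 0.4554
For power 0.9 need Φ(δ − z_{0.0125}) = 0.9, so δ = z_{0.0125} + z_{0.10} = 2.241 + 1.282 = 3.523.
(The Φ(−δ − z_{α/2}) term is vanishingly small for δ > 0 and is dropped in the standard sample-size formula.)
δ = d·√(n/2) ⇒ n = 2(δ/d)² = 2 × (3.523 / 0.4554)² = 119.71.
Round up to the next whole unit.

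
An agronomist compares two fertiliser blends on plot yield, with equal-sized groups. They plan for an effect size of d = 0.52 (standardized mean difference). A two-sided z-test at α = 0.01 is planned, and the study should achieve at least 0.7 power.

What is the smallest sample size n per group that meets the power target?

n = 72 per group

For power 0.7 need Φ(δ − z_{0.005}) = 0.7, so δ = z_{0.005} + z_{0.30} = 2.576 + 0.524 = 3.100.
(Ignoring the negligible lower-tail rejection probability gives the usual closed-form inversion.)
δ = d·√(n/2) ⇒ n = 2(δ/d)² = 2 × (3.100 / 0.52)² = 71.09.
Rounding up, n = 72 per group.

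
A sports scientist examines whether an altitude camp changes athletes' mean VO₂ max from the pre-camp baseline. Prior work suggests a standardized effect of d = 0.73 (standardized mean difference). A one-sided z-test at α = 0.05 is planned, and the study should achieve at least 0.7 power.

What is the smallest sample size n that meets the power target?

n = 9

Set Φ(δ − 1.645) = 0.7; then δ − 1.645 = Φ⁻¹(0.7) = 0.524, giving δ = 2.169.
δ = d·√n ⇒ n = (δ/d)² = (2.169 / 0.73)² = 8.83.
Round up to the next whole unit.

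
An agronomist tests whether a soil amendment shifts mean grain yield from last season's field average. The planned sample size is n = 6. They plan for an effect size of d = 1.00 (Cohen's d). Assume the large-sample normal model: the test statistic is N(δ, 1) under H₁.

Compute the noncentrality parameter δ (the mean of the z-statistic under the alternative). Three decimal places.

δ ≈ 2.449

The noncentrality parameter scales effect size by the design's sample-size factor: δ = d·√n = 1.00 × √6 = 2.4495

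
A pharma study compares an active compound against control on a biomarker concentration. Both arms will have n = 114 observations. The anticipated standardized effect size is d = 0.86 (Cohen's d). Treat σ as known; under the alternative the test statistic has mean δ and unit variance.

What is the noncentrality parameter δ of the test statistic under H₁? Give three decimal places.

δ = d·√(n/2) = 0.86 × √(114/2) = 6.4929

δ ≈ 6.493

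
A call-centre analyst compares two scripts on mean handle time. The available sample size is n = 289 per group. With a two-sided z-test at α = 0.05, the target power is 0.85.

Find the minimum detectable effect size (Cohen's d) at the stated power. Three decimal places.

Need Φ(δ − 1.960) = 0.85, so δ = 1.960 + 1.036 = 2.996.
(Lower-tail contribution to power is negligible for δ > 0.)
δ = d·√(n/2) ⇒ d = δ/√(n/2) = 2.996/√(289/2) = 0.2493.

d ≈ 0.249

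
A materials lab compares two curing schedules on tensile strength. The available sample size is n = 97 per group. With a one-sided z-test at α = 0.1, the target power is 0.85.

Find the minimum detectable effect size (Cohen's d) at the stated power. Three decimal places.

Need Φ(δ − 1.282) = 0.85, so δ = 1.282 + 1.036 = 2.318.
δ = d·√(n/2) ⇒ d = δ/√(n/2) = 2.318/√(97/2) = 0.3328.

d ≈ 0.333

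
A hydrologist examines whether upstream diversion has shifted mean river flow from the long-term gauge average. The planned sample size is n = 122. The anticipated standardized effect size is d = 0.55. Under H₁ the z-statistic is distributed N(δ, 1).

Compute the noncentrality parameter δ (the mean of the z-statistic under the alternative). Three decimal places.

δ ≈ 6.075

δ = d·√n = 0.55 × √122 = 6.0749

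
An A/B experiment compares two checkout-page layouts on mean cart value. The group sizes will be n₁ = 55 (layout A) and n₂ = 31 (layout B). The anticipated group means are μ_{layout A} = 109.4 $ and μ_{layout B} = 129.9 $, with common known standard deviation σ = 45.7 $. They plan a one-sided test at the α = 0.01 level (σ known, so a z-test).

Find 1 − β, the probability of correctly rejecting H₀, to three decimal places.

Power ≈ 0.371

Standardized effect: d = |μ_{layout A} − μ_{layout B}| / σ = |109.4 − 129.9| / 45.7 = 0.4486
Noncentrality parameter: δ = d / √(1/n₁ + 1/n₂) = 0.4486 / √(1/55 + 1/31) = 1.9973
Critical value for a one-sided test at α = 0.01: z_α = 2.326.
Power = P(Z > 2.326 − δ) = Φ(-0.329) = 0.3711.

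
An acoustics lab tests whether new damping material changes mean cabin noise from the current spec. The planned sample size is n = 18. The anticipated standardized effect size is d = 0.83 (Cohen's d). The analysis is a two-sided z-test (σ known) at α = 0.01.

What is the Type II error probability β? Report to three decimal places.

Noncentrality parameter: δ = d·√n = 0.83 × √18 = 3.5214
Two-sided α = 0.01 → critical value z_{0.005} = 2.576.
Power = Φ(δ − 2.576) + Φ(−δ − 2.576) = Φ(0.946) + Φ(-6.097) = 0.8278 + 0.0000 = 0.8278.
Type II error: β = 1 − power = 1 − 0.8278 = 0.1722.

β ≈ 0.172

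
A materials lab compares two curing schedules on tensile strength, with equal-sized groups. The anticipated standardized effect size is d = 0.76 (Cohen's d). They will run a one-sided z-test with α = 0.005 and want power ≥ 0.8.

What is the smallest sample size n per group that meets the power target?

For power 0.8 need Φ(δ − z_{0.005}) = 0.8, so δ = z_{0.005} + z_{0.20} = 2.576 + 0.842 = 3.417.
δ = d·√(n/2) ⇒ n = 2(δ/d)² = 2 × (3.417 / 0.76)² = 40.44.
Round up to the next whole unit.

n = 41 per group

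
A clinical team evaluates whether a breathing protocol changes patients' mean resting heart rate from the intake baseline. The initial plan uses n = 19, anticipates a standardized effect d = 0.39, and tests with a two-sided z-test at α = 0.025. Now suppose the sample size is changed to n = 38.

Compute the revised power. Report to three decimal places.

With n = 38: δ = d·√n = 0.39 × √38 = 2.4041. Critical value z_{0.0125} = 2.241.
Revised power = Φ(δ − 2.241) + Φ(−δ − 2.241) = Φ(0.163) + Φ(-4.646) = 0.5646 + 0.0000 = 0.5646.

Power ≈ 0.565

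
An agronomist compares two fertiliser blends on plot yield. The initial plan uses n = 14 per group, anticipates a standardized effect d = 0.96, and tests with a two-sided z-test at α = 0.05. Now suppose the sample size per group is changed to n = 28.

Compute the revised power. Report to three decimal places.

Power ≈ 0.949

With n = 28 per group: δ = d·√(n/2) = 0.96 × √(28/2) = 3.5920. Critical value z_{0.025} = 1.960.
Revised power = Φ(δ − 1.960) + Φ(−δ − 1.960) = Φ(1.632) + Φ(-5.552) = 0.9487 + 0.0000 = 0.9487.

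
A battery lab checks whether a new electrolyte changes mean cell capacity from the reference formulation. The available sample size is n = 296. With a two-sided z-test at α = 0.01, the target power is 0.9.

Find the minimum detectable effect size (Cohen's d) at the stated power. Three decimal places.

d ≈ 0.224

Need Φ(δ − 2.576) = 0.9, so δ = 2.576 + 1.282 = 3.857.
(The second rejection-region term Φ(−δ − z_{α/2}) is negligible and dropped.)
δ = d·√n ⇒ d = δ/√n = 3.857/√296 = 0.2242.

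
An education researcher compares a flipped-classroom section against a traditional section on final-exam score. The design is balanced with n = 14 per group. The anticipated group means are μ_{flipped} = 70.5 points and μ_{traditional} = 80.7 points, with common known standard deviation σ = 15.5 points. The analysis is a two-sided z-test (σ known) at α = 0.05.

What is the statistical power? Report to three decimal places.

Power ≈ 0.413

Standardized effect: d = |μ_{flipped} − μ_{traditional}| / σ = |70.5 − 80.7| / 15.5 = 0.6581
Noncentrality parameter: δ = d·√(n/2) = 0.6581 × √(14/2) = 1.7411
Two-sided α = 0.05 → critical value z_{0.025} = 1.960.
Power = Φ(δ − 1.960) + Φ(−δ − 1.960) = Φ(-0.219) + Φ(-3.701) = 0.4134 + 0.0001 = 0.4135.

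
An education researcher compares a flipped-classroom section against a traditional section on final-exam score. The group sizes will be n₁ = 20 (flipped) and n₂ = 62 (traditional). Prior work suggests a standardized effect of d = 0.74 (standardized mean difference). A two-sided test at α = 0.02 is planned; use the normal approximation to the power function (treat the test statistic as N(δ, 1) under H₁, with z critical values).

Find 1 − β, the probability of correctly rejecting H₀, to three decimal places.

Power ≈ 0.709

Noncentrality parameter: δ = d / √(1/n₁ + 1/n₂) = 0.74 / √(1/20 + 1/62) = 2.8776
Two-sided α = 0.02 → critical value z_{0.01} = 2.326.
Power = Φ(δ − 2.326) + Φ(−δ − 2.326) = Φ(0.551) + Φ(-5.204) = 0.7093 + 0.0000 = 0.7093.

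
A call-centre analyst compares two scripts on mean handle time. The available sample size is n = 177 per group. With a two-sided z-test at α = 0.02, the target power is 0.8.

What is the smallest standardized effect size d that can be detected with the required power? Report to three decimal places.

Need Φ(δ − 2.326) = 0.8, so δ = 2.326 + 0.842 = 3.168.
(The second rejection-region term Φ(−δ − z_{α/2}) is negligible and dropped.)
δ = d·√(n/2) ⇒ d = δ/√(n/2) = 3.168/√(177/2) = 0.3368.

d ≈ 0.337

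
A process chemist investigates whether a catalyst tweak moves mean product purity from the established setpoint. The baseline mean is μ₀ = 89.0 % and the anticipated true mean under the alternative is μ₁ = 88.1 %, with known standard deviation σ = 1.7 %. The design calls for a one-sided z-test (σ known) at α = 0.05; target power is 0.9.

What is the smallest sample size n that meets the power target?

n = 31

Standardized effect: d = |μ₁ − μ₀| / σ = |88.1 − 89.0| / 1.7 = 0.5294
Set Φ(δ − 1.645) = 0.9; then δ − 1.645 = Φ⁻¹(0.9) = 1.282, giving δ = 2.926.
δ = d·√n ⇒ n = (δ/d)² = (2.926 / 0.5294)² = 30.55.
Rounding up, n = 31.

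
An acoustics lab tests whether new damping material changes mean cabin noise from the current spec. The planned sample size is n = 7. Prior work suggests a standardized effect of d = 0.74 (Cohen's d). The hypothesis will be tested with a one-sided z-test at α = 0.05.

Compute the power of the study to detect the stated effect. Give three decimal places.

Noncentrality parameter: δ = d·√n = 0.74 × √7 = 1.9579
One-sided α = 0.05 → critical value z_{0.05} = 1.645.
Power = P(Z > 1.645 − δ) = Φ(0.313) = 0.6229.

Power ≈ 0.623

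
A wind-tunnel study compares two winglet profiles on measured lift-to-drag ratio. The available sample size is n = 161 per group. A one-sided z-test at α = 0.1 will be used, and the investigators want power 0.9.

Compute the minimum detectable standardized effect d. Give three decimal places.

d ≈ 0.286

Required noncentrality: δ = z_{0.1} + z_{0.10} = 1.282 + 1.282 = 2.563.
δ = d·√(n/2) ⇒ d = δ/√(n/2) = 2.563/√(161/2) = 0.2857.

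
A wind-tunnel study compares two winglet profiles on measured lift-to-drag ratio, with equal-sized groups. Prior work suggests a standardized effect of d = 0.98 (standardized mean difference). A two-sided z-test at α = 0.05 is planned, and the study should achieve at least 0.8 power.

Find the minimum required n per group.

n = 17 per group

For power 0.8 need Φ(δ − z_{0.025}) = 0.8, so δ = z_{0.025} + z_{0.20} = 1.960 + 0.842 = 2.802.
(For δ > 0 the lower-tail rejection region contributes negligibly to power, so the one-term inversion is standard.)
δ = d·√(n/2) ⇒ n = 2(δ/d)² = 2 × (2.802 / 0.98)² = 16.35.
Round up to the next whole unit.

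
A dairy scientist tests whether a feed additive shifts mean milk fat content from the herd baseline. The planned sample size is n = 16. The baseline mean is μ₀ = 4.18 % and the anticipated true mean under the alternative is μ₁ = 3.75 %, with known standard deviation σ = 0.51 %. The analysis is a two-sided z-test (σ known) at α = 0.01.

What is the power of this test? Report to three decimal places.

Power ≈ 0.787

Standardized effect: d = |μ₁ − μ₀| / σ = |3.75 − 4.18| / 0.51 = 0.8431
Noncentrality parameter: δ = d·√n = 0.8431 × √16 = 3.3725
Critical value for a two-sided test at α = 0.01: z_{α/2} = 2.576.
Power = Φ(δ − 2.576) + Φ(−δ − 2.576) = Φ(0.797) + Φ(-5.948) = 0.7872 + 0.0000 = 0.7872.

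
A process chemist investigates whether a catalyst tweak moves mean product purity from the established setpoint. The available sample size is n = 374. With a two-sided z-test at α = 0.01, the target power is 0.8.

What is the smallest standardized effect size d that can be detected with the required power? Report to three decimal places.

d ≈ 0.177

Required noncentrality: δ = z_{0.005} + z_{0.20} = 2.576 + 0.842 = 3.417.
(The second rejection-region term Φ(−δ − z_{α/2}) is negligible and dropped.)
δ = d·√n ⇒ d = δ/√n = 3.417/√374 = 0.1767.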